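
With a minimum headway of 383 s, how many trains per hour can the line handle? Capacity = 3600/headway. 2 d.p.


Capacity = 3600 / headway
Capacity = 3600 / 383
Capacity = 9.40 trains/hour

9.40


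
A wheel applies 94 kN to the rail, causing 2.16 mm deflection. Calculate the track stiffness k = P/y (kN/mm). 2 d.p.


Track stiffness k = P / y
k = 94 / 2.16
k = 43.52 kN/mm

43.52


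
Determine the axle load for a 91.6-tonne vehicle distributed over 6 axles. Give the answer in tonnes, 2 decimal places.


Load per axle = total weight / number of axles
Load = 91.6 / 6
Load = 15.27 tonnes

15.27


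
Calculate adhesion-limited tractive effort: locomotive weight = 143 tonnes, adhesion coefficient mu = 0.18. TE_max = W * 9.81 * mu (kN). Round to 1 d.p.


TE_max = W * g * mu
TE_max = 143 * 9.81 * 0.18
TE_max = 1402.83 * 0.18
TE_max = 252.5 kN

252.5


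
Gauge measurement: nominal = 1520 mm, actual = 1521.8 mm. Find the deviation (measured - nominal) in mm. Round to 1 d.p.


Deviation = measured - nominal
Deviation = 1521.8 - 1520
Deviation = 1.8 mm

1.8


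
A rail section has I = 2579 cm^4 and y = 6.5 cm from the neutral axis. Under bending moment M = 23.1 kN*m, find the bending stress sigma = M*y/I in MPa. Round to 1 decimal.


Convert units:
M = 23.1 kN*m = 23100000 N*mm
y = 6.5 cm = 65 mm
I = 2579 cm^4 = 25790000 mm^4
sigma = 23100000 * 65 / 25790000
sigma = 58.2 MPa

58.2


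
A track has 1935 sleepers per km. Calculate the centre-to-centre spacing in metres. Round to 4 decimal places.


Spacing = 1000 m / number of sleepers
Spacing = 1000 / 1935
Spacing = 0.5168 m

0.5168


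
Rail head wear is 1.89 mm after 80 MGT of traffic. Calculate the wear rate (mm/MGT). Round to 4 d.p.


Wear rate = total wear / cumulative tonnage
Rate = 1.89 / 80
Rate = 0.0236 mm/MGT

0.0236


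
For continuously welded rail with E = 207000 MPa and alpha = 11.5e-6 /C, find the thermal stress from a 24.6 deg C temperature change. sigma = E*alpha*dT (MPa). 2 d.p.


sigma = E * alpha * dT
sigma = 207000 * 11.5e-6 * 24.6
sigma = 2.3805 * 24.6
sigma = 58.56 MPa

58.56


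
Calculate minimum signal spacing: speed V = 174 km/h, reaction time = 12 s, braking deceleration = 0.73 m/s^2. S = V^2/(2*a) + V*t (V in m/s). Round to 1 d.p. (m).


V = 174 / 3.6 = 48.3333 m/s
Braking distance = 48.3333^2 / (2*0.73) = 1600.0761 m
Sighting distance = 48.3333 * 12 = 580.0 m
S = 1600.0761 + 580.0 = 2180.1 m

2180.1


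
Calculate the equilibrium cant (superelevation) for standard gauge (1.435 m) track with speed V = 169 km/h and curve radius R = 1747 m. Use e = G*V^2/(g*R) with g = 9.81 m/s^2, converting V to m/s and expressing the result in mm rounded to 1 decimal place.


Convert speed: V = 169 / 3.6 = 46.9444 m/s
Apply formula: e = 1.435 * 46.9444^2 / (9.81 * 1747)
e = 1.435 * 2203.7809 / 17138.07
e = 0.184526 m = 184.5 mm

184.5


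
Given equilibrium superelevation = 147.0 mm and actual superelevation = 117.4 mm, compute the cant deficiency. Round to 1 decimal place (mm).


Cant deficiency = equilibrium cant - actual cant
CD = 147.0 - 117.4
CD = 29.6 mm

29.6


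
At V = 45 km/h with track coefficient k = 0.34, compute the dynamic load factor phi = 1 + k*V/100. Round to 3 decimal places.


phi = 1 + k * V / 100
phi = 1 + 0.34 * 45 / 100
phi = 1 + 0.153
phi = 1.153

1.153


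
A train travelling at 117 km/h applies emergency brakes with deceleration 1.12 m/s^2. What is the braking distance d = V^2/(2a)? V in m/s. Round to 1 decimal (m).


Convert speed: V = 117 / 3.6 = 32.5 m/s
V^2 = 1056.25
d = 1056.25 / (2 * 1.12)
d = 1056.25 / 2.24
d = 471.5 m

471.5


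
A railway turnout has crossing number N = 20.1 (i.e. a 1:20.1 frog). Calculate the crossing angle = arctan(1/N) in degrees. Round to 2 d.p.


1/N = 1/20.1 = 0.049751
angle = arctan(0.049751) = 0.04971 rad
angle = 0.04971 * 180/pi = 2.85 degrees

2.85


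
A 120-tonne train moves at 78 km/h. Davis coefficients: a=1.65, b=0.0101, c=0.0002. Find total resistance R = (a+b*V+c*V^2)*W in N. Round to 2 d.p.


b*V = 0.0101 * 78 = 0.7878
c*V^2 = 0.0002 * 6084 = 1.2168
R_per_t = 1.65 + 0.7878 + 1.2168 = 3.6546 N/t
R_total = 3.6546 * 120 = 438.55 N

438.55


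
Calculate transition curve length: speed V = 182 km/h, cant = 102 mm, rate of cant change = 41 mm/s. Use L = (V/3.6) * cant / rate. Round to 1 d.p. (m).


Convert speed: V = 182 / 3.6 = 50.5556 m/s
L = 50.5556 * 102 / 41
L = 5156.6667 / 41
L = 125.8 m

125.8


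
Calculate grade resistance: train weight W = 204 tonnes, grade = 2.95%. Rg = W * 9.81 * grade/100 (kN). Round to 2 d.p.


Rg = W * 9.81 * grade / 100
Rg = 204 * 9.81 * 2.95 / 100
Rg = 2001.24 * 0.0295
Rg = 59.04 kN

59.04


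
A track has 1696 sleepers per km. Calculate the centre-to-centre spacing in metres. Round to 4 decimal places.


Spacing = 1000 m / number of sleepers
Spacing = 1000 / 1696
Spacing = 0.5896 m

0.5896


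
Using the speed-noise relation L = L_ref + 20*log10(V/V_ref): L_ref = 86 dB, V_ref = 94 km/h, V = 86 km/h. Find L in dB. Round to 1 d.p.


V/V_ref = 86 / 94 = 0.914894
log10(0.914894) = -0.038629
20 * -0.038629 = -0.7726
L = 86 + -0.7726 = 85.2 dB

85.2


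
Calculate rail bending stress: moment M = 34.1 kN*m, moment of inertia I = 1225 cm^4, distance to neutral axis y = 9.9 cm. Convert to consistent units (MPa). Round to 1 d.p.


Convert units:
M = 34.1 kN*m = 34100000 N*mm
y = 9.9 cm = 99 mm
I = 1225 cm^4 = 12250000 mm^4
sigma = 34100000 * 99 / 12250000
sigma = 275.6 MPa

275.6


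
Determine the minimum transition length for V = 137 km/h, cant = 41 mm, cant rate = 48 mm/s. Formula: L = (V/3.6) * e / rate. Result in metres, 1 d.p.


Convert speed: V = 137 / 3.6 = 38.0556 m/s
L = 38.0556 * 41 / 48
L = 1560.2778 / 48
L = 32.5 m

32.5


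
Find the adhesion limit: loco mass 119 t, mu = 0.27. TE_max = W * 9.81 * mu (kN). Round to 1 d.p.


TE_max = W * g * mu
TE_max = 119 * 9.81 * 0.27
TE_max = 1167.39 * 0.27
TE_max = 315.2 kN

315.2


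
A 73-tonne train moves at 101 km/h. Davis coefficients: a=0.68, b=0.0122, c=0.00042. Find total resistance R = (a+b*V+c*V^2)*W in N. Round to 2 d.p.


b*V = 0.0122 * 101 = 1.2322
c*V^2 = 0.00042 * 10201 = 4.28442
R_per_t = 0.68 + 1.2322 + 4.28442 = 6.19662 N/t
R_total = 6.19662 * 73 = 452.35 N

452.35


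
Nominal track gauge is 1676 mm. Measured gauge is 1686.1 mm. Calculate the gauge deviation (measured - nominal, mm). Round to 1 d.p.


Deviation = measured - nominal
Deviation = 1686.1 - 1676
Deviation = 10.1 mm

10.1


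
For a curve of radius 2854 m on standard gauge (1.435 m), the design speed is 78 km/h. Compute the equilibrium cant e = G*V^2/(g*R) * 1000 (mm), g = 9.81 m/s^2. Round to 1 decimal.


Convert speed: V = 78 / 3.6 = 21.6667 m/s
Apply formula: e = 1.435 * 21.6667^2 / (9.81 * 2854)
e = 1.435 * 469.4444 / 27997.74
e = 0.024061 m = 24.1 mm

24.1


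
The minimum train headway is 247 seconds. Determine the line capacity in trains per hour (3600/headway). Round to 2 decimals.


Capacity = 3600 / headway
Capacity = 3600 / 247
Capacity = 14.57 trains/hour

14.57


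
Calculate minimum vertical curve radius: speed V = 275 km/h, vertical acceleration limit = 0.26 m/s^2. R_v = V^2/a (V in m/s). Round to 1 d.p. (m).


Convert speed: V = 275 / 3.6 = 76.3889 m/s
V^2 = 5835.2623 m^2/s^2
R_v = 5835.2623 / 0.26
R_v = 22443.3 m

22443.3


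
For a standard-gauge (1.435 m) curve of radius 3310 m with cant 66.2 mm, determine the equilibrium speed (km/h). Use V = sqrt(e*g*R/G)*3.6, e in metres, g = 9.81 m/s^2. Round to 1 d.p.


Convert cant: e = 66.2 mm = 0.0662 m
V_ms = sqrt(0.0662 * 9.81 * 3310 / 1.435)
V_ms = sqrt(1497.969909) = 38.7036 m/s
V = 38.7036 * 3.6 = 139.3 km/h

139.3


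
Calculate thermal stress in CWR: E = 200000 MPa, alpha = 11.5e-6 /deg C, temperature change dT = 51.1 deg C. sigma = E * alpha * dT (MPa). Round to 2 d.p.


sigma = E * alpha * dT
sigma = 200000 * 11.5e-6 * 51.1
sigma = 2.3 * 51.1
sigma = 117.53 MPa

117.53


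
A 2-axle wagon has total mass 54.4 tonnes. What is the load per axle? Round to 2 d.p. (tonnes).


Load per axle = total weight / number of axles
Load = 54.4 / 2
Load = 27.20 tonnes

27.20


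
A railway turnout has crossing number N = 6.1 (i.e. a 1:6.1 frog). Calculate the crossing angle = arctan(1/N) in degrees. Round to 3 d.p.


1/N = 1/6.1 = 0.163934
angle = arctan(0.163934) = 0.162489 rad
angle = 0.162489 * 180/pi = 9.310 degrees

9.310


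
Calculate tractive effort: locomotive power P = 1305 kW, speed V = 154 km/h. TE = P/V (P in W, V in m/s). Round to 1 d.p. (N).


Convert: P = 1305 kW = 1305000 W
V = 154 / 3.6 = 42.7778 m/s
TE = 1305000 / 42.7778
TE = 30506.5 N

30506.5


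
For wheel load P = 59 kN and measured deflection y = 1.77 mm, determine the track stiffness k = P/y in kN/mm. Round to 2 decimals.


Track stiffness k = P / y
k = 59 / 1.77
k = 33.33 kN/mm

33.33


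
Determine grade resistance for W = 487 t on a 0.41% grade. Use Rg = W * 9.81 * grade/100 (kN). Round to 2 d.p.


Rg = W * 9.81 * grade / 100
Rg = 487 * 9.81 * 0.41 / 100
Rg = 4777.47 * 0.0041
Rg = 19.59 kN

19.59


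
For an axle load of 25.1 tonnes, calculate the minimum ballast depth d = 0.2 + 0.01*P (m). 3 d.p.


d = 0.2 + 0.01 * 25.1
d = 0.2 + 0.251
d = 0.451 m

0.451


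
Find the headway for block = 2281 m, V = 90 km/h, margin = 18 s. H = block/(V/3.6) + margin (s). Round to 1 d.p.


V = 90 / 3.6 = 25.0 m/s
Block traversal time = 2281 / 25.0 = 91.24 s
Headway = 91.24 + 18
Headway = 109.2 s

109.2


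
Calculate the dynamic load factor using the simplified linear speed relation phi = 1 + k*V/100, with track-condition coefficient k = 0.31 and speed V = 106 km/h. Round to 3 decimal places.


phi = 1 + k * V / 100
phi = 1 + 0.31 * 106 / 100
phi = 1 + 0.3286
phi = 1.329

1.329


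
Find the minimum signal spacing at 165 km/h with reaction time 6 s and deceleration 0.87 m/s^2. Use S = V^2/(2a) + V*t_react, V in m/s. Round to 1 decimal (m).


V = 165 / 3.6 = 45.8333 m/s
Braking distance = 45.8333^2 / (2*0.87) = 1207.2957 m
Sighting distance = 45.8333 * 6 = 275.0 m
S = 1207.2957 + 275.0 = 1482.3 m

1482.3


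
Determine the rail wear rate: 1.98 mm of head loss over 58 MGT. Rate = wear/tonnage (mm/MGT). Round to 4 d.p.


Wear rate = total wear / cumulative tonnage
Rate = 1.98 / 58
Rate = 0.0341 mm/MGT

0.0341


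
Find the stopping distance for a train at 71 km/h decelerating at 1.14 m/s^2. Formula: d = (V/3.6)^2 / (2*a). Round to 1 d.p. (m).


Convert speed: V = 71 / 3.6 = 19.7222 m/s
V^2 = 388.966
d = 388.966 / (2 * 1.14)
d = 388.966 / 2.28
d = 170.6 m

170.6


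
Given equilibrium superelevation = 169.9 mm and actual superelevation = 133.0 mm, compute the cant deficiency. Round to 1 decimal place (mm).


Cant deficiency = equilibrium cant - actual cant
CD = 169.9 - 133.0
CD = 36.9 mm

36.9


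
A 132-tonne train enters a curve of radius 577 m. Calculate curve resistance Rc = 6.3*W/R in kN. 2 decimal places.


Rc = 6.3 * W / R
Rc = 6.3 * 132 / 577
Rc = 831.6 / 577
Rc = 1.44 kN

1.44


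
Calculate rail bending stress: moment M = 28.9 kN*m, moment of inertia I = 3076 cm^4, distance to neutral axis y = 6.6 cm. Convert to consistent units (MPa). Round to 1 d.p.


Convert units:
M = 28.9 kN*m = 28900000 N*mm
y = 6.6 cm = 66 mm
I = 3076 cm^4 = 30760000 mm^4
sigma = 28900000 * 66 / 30760000
sigma = 62.0 MPa

62.0


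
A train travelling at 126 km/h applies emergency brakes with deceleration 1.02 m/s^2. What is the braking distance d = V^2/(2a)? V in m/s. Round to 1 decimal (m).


Convert speed: V = 126 / 3.6 = 35.0 m/s
V^2 = 1225.0
d = 1225.0 / (2 * 1.02)
d = 1225.0 / 2.04
d = 600.5 m

600.5


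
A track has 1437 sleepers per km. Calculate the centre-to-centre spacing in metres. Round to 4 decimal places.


Spacing = 1000 m / number of sleepers
Spacing = 1000 / 1437
Spacing = 0.6959 m

0.6959


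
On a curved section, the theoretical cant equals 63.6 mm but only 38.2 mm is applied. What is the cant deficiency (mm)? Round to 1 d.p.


Cant deficiency = equilibrium cant - actual cant
CD = 63.6 - 38.2
CD = 25.4 mm

25.4


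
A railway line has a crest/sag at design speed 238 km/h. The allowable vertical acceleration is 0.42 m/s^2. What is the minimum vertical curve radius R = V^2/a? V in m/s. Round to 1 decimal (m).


Convert speed: V = 238 / 3.6 = 66.1111 m/s
V^2 = 4370.679 m^2/s^2
R_v = 4370.679 / 0.42
R_v = 10406.4 m

10406.4


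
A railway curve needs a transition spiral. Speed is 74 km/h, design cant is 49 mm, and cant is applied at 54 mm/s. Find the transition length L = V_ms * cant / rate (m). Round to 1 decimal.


Convert speed: V = 74 / 3.6 = 20.5556 m/s
L = 20.5556 * 49 / 54
L = 1007.2222 / 54
L = 18.7 m

18.7


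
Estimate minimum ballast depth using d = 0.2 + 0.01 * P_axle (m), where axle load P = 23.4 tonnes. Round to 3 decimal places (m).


d = 0.2 + 0.01 * 23.4
d = 0.2 + 0.234
d = 0.434 m

0.434


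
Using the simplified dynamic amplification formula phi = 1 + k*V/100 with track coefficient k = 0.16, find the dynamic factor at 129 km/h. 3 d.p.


phi = 1 + k * V / 100
phi = 1 + 0.16 * 129 / 100
phi = 1 + 0.2064
phi = 1.206

1.206


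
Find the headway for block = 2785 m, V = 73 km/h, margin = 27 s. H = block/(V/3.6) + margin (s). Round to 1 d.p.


V = 73 / 3.6 = 20.2778 m/s
Block traversal time = 2785 / 20.2778 = 137.3425 s
Headway = 137.3425 + 27
Headway = 164.3 s

164.3


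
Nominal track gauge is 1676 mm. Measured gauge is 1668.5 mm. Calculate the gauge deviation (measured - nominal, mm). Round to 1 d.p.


Deviation = measured - nominal
Deviation = 1668.5 - 1676
Deviation = -7.5 mm

-7.5


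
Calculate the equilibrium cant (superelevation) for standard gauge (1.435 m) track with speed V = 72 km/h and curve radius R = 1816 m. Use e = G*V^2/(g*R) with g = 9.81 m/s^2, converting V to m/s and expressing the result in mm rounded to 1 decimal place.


Convert speed: V = 72 / 3.6 = 20.0 m/s
Apply formula: e = 1.435 * 20.0^2 / (9.81 * 1816)
e = 1.435 * 400.0 / 17814.96
e = 0.03222 m = 32.2 mm

32.2


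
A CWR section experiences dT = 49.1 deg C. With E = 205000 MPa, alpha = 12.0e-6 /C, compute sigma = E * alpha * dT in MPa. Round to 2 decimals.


sigma = E * alpha * dT
sigma = 205000 * 12.0e-6 * 49.1
sigma = 2.46 * 49.1
sigma = 120.79 MPa

120.79


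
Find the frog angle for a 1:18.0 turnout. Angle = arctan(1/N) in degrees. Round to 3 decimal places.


1/N = 1/18.0 = 0.055556
angle = arctan(0.055556) = 0.055499 rad
angle = 0.055499 * 180/pi = 3.180 degrees

3.180


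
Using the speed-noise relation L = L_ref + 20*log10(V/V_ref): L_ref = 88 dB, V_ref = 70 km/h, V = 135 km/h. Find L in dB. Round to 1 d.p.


V/V_ref = 135 / 70 = 1.928571
log10(1.928571) = 0.285236
20 * 0.285236 = 5.7047
L = 88 + 5.7047 = 93.7 dB

93.7


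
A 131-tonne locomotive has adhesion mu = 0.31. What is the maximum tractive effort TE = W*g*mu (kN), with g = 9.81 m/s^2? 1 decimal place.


TE_max = W * g * mu
TE_max = 131 * 9.81 * 0.31
TE_max = 1285.11 * 0.31
TE_max = 398.4 kN

398.4


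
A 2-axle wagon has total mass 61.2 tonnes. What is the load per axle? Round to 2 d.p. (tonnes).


Load per axle = total weight / number of axles
Load = 61.2 / 2
Load = 30.60 tonnes

30.60


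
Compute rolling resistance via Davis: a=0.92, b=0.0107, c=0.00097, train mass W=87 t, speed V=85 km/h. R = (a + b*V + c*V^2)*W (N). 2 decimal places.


b*V = 0.0107 * 85 = 0.9095
c*V^2 = 0.00097 * 7225 = 7.00825
R_per_t = 0.92 + 0.9095 + 7.00825 = 8.83775 N/t
R_total = 8.83775 * 87 = 768.88 N

768.88


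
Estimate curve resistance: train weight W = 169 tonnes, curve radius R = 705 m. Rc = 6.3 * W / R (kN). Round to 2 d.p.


Rc = 6.3 * W / R
Rc = 6.3 * 169 / 705
Rc = 1064.7 / 705
Rc = 1.51 kN

1.51


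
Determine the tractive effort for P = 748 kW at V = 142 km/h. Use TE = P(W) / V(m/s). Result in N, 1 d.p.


Convert: P = 748 kW = 748000 W
V = 142 / 3.6 = 39.4444 m/s
TE = 748000 / 39.4444
TE = 18963.4 N

18963.4


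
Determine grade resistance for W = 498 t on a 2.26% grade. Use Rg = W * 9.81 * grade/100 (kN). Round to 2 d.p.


Rg = W * 9.81 * grade / 100
Rg = 498 * 9.81 * 2.26 / 100
Rg = 4885.38 * 0.0226
Rg = 110.41 kN

110.41


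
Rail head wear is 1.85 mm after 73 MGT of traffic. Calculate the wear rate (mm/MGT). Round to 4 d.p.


Wear rate = total wear / cumulative tonnage
Rate = 1.85 / 73
Rate = 0.0253 mm/MGT

0.0253


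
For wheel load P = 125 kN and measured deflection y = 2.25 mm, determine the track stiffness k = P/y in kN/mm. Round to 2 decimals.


Track stiffness k = P / y
k = 125 / 2.25
k = 55.56 kN/mm

55.56


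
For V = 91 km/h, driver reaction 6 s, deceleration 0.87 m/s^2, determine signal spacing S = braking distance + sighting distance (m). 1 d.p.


V = 91 / 3.6 = 25.2778 m/s
Braking distance = 25.2778^2 / (2*0.87) = 367.2219 m
Sighting distance = 25.2778 * 6 = 151.6667 m
S = 367.2219 + 151.6667 = 518.9 m

518.9


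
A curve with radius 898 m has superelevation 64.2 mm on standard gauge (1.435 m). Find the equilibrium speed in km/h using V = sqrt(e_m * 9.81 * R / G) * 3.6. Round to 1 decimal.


Convert cant: e = 64.2 mm = 0.0642 m
V_ms = sqrt(0.0642 * 9.81 * 898 / 1.435)
V_ms = sqrt(394.119997) = 19.8525 m/s
V = 19.8525 * 3.6 = 71.5 km/h

71.5


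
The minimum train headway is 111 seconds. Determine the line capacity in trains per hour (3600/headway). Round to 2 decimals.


Capacity = 3600 / headway
Capacity = 3600 / 111
Capacity = 32.43 trains/hour

32.43


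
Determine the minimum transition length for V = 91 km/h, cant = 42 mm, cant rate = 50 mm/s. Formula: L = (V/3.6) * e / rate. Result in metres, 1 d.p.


Convert speed: V = 91 / 3.6 = 25.2778 m/s
L = 25.2778 * 42 / 50
L = 1061.6667 / 50
L = 21.2 m

21.2


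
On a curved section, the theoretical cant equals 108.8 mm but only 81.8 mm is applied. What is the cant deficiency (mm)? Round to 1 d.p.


Cant deficiency = equilibrium cant - actual cant
CD = 108.8 - 81.8
CD = 27.0 mm

27.0


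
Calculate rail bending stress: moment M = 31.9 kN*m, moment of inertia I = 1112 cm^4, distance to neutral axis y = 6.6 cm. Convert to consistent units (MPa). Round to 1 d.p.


Convert units:
M = 31.9 kN*m = 31900000 N*mm
y = 6.6 cm = 66 mm
I = 1112 cm^4 = 11120000 mm^4
sigma = 31900000 * 66 / 11120000
sigma = 189.3 MPa

189.3


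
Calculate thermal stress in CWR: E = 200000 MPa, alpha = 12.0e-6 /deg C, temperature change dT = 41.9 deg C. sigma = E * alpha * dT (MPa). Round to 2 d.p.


sigma = E * alpha * dT
sigma = 200000 * 12.0e-6 * 41.9
sigma = 2.4 * 41.9
sigma = 100.56 MPa

100.56


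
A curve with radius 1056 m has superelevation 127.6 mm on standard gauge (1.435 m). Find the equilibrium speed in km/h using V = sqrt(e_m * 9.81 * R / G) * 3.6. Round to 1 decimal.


Convert cant: e = 127.6 mm = 0.1276 m
V_ms = sqrt(0.1276 * 9.81 * 1056 / 1.435)
V_ms = sqrt(921.152847) = 30.3505 m/s
V = 30.3505 * 3.6 = 109.3 km/h

109.3


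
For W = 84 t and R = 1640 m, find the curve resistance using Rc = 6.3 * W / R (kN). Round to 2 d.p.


Rc = 6.3 * W / R
Rc = 6.3 * 84 / 1640
Rc = 529.2 / 1640
Rc = 0.32 kN

0.32


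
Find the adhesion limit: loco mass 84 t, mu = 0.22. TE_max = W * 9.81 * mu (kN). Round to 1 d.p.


TE_max = W * g * mu
TE_max = 84 * 9.81 * 0.22
TE_max = 824.04 * 0.22
TE_max = 181.3 kN

181.3


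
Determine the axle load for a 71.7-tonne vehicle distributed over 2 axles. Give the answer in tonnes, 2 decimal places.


Load per axle = total weight / number of axles
Load = 71.7 / 2
Load = 35.85 tonnes

35.85


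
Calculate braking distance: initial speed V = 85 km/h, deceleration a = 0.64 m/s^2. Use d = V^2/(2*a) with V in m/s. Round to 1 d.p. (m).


Convert speed: V = 85 / 3.6 = 23.6111 m/s
V^2 = 557.4846
d = 557.4846 / (2 * 0.64)
d = 557.4846 / 1.28
d = 435.5 m

435.5


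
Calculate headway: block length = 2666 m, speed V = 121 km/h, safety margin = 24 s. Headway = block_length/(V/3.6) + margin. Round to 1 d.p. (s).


V = 121 / 3.6 = 33.6111 m/s
Block traversal time = 2666 / 33.6111 = 79.319 s
Headway = 79.319 + 24
Headway = 103.3 s

103.3


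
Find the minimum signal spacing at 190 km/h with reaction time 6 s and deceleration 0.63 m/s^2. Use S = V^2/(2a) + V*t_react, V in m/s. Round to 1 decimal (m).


V = 190 / 3.6 = 52.7778 m/s
Braking distance = 52.7778^2 / (2*0.63) = 2210.7094 m
Sighting distance = 52.7778 * 6 = 316.6667 m
S = 2210.7094 + 316.6667 = 2527.4 m

2527.4


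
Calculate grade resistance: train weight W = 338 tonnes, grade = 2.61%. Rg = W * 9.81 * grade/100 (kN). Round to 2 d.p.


Rg = W * 9.81 * grade / 100
Rg = 338 * 9.81 * 2.61 / 100
Rg = 3315.78 * 0.0261
Rg = 86.54 kN

86.54


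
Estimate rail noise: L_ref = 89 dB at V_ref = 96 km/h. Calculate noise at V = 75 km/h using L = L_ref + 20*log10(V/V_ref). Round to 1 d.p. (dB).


V/V_ref = 75 / 96 = 0.78125
log10(0.78125) = -0.10721
20 * -0.10721 = -2.1442
L = 89 + -2.1442 = 86.9 dB

86.9


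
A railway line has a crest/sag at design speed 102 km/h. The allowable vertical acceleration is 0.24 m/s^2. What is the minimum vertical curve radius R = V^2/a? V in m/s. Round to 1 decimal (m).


Convert speed: V = 102 / 3.6 = 28.3333 m/s
V^2 = 802.7778 m^2/s^2
R_v = 802.7778 / 0.24
R_v = 3344.9 m

3344.9


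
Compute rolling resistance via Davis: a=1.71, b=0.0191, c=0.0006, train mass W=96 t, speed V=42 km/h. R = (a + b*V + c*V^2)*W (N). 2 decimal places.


b*V = 0.0191 * 42 = 0.8022
c*V^2 = 0.0006 * 1764 = 1.0584
R_per_t = 1.71 + 0.8022 + 1.0584 = 3.5706 N/t
R_total = 3.5706 * 96 = 342.78 N

342.78


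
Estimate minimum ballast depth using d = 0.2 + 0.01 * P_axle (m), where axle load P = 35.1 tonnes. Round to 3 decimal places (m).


d = 0.2 + 0.01 * 35.1
d = 0.2 + 0.351
d = 0.551 m

0.551


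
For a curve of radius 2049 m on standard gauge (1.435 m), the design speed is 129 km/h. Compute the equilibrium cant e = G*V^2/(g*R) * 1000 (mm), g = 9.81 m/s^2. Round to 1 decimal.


Convert speed: V = 129 / 3.6 = 35.8333 m/s
Apply formula: e = 1.435 * 35.8333^2 / (9.81 * 2049)
e = 1.435 * 1284.0278 / 20100.69
e = 0.091667 m = 91.7 mm

91.7


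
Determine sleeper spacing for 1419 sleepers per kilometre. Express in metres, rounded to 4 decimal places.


Spacing = 1000 m / number of sleepers
Spacing = 1000 / 1419
Spacing = 0.7047 m

0.7047


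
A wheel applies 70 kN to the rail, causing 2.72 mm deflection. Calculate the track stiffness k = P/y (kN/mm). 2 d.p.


Track stiffness k = P / y
k = 70 / 2.72
k = 25.74 kN/mm

25.74


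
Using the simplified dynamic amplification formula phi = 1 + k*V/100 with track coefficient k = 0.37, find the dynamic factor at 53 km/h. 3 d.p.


phi = 1 + k * V / 100
phi = 1 + 0.37 * 53 / 100
phi = 1 + 0.1961
phi = 1.196

1.196


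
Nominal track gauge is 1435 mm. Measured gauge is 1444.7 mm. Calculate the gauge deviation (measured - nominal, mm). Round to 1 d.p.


Deviation = measured - nominal
Deviation = 1444.7 - 1435
Deviation = 9.7 mm

9.7


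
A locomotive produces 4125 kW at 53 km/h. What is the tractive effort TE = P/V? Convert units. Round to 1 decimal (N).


Convert: P = 4125 kW = 4125000 W
V = 53 / 3.6 = 14.7222 m/s
TE = 4125000 / 14.7222
TE = 280188.7 N

280188.7


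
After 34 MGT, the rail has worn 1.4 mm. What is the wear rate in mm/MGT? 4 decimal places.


Wear rate = total wear / cumulative tonnage
Rate = 1.4 / 34
Rate = 0.0412 mm/MGT

0.0412


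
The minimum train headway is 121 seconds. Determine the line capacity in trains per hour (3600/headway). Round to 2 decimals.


Capacity = 3600 / headway
Capacity = 3600 / 121
Capacity = 29.75 trains/hour

29.75


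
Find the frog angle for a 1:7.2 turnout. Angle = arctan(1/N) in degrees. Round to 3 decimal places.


1/N = 1/7.2 = 0.138889
angle = arctan(0.138889) = 0.138006 rad
angle = 0.138006 * 180/pi = 7.907 degrees

7.907


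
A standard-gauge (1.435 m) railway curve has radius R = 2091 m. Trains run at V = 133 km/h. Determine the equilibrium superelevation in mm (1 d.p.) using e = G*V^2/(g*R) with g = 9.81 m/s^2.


Convert speed: V = 133 / 3.6 = 36.9444 m/s
Apply formula: e = 1.435 * 36.9444^2 / (9.81 * 2091)
e = 1.435 * 1364.892 / 20512.71
e = 0.095483 m = 95.5 mm

95.5


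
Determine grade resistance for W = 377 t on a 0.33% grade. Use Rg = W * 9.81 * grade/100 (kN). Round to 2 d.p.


Rg = W * 9.81 * grade / 100
Rg = 377 * 9.81 * 0.33 / 100
Rg = 3698.37 * 0.0033
Rg = 12.20 kN

12.20


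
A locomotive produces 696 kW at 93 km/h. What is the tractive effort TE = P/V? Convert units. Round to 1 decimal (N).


Convert: P = 696 kW = 696000 W
V = 93 / 3.6 = 25.8333 m/s
TE = 696000 / 25.8333
TE = 26941.9 N

26941.9


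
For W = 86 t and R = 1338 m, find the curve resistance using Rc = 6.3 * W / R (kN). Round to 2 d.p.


Rc = 6.3 * W / R
Rc = 6.3 * 86 / 1338
Rc = 541.8 / 1338
Rc = 0.40 kN

0.40


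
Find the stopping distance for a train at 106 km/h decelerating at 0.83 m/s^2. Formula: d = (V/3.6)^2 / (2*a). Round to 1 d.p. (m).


Convert speed: V = 106 / 3.6 = 29.4444 m/s
V^2 = 866.9753
d = 866.9753 / (2 * 0.83)
d = 866.9753 / 1.66
d = 522.3 m

522.3


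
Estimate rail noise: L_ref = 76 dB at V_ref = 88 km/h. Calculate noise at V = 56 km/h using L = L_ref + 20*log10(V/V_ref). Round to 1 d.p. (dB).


V/V_ref = 56 / 88 = 0.636364
log10(0.636364) = -0.196295
20 * -0.196295 = -3.9259
L = 76 + -3.9259 = 72.1 dB

72.1


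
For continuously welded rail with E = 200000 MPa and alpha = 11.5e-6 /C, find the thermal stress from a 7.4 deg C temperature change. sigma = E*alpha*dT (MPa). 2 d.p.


sigma = E * alpha * dT
sigma = 200000 * 11.5e-6 * 7.4
sigma = 2.3 * 7.4
sigma = 17.02 MPa

17.02


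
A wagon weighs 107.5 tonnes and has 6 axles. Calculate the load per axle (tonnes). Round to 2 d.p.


Load per axle = total weight / number of axles
Load = 107.5 / 6
Load = 17.92 tonnes

17.92


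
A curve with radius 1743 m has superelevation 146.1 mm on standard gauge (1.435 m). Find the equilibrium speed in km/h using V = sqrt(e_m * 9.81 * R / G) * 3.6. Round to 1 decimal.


Convert cant: e = 146.1 mm = 0.1461 m
V_ms = sqrt(0.1461 * 9.81 * 1743 / 1.435)
V_ms = sqrt(1740.863459) = 41.7237 m/s
V = 41.7237 * 3.6 = 150.2 km/h

150.2


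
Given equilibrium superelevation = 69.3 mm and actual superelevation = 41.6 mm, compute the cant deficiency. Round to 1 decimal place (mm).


Cant deficiency = equilibrium cant - actual cant
CD = 69.3 - 41.6
CD = 27.7 mm

27.7


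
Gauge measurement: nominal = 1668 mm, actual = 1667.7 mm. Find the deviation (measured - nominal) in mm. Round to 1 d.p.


Deviation = measured - nominal
Deviation = 1667.7 - 1668
Deviation = -0.3 mm

-0.3


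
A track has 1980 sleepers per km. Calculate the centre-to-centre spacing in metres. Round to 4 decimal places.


Spacing = 1000 m / number of sleepers
Spacing = 1000 / 1980
Spacing = 0.5051 m

0.5051


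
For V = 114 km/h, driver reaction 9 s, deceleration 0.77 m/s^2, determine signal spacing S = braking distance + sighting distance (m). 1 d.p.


V = 114 / 3.6 = 31.6667 m/s
Braking distance = 31.6667^2 / (2*0.77) = 651.1544 m
Sighting distance = 31.6667 * 9 = 285.0 m
S = 651.1544 + 285.0 = 936.2 m

936.2


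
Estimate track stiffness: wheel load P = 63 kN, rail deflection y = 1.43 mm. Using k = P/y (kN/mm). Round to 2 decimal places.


Track stiffness k = P / y
k = 63 / 1.43
k = 44.06 kN/mm

44.06


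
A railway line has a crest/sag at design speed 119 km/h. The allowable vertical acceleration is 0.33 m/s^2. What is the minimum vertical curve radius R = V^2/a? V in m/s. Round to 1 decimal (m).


Convert speed: V = 119 / 3.6 = 33.0556 m/s
V^2 = 1092.6698 m^2/s^2
R_v = 1092.6698 / 0.33
R_v = 3311.1 m

3311.1


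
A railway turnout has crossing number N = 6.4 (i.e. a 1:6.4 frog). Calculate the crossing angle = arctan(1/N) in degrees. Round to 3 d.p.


1/N = 1/6.4 = 0.15625
angle = arctan(0.15625) = 0.154997 rad
angle = 0.154997 * 180/pi = 8.881 degrees

8.881


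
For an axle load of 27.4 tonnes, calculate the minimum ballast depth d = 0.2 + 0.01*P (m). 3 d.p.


d = 0.2 + 0.01 * 27.4
d = 0.2 + 0.274
d = 0.474 m

0.474


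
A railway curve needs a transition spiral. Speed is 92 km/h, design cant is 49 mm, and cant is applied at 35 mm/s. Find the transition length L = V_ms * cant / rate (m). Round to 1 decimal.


Convert speed: V = 92 / 3.6 = 25.5556 m/s
L = 25.5556 * 49 / 35
L = 1252.2222 / 35
L = 35.8 m

35.8


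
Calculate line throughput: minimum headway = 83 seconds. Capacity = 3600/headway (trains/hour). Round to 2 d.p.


Capacity = 3600 / headway
Capacity = 3600 / 83
Capacity = 43.37 trains/hour

43.37


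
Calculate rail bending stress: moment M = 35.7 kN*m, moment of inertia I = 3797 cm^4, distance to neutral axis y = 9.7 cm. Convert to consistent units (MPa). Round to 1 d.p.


Convert units:
M = 35.7 kN*m = 35700000 N*mm
y = 9.7 cm = 97 mm
I = 3797 cm^4 = 37970000 mm^4
sigma = 35700000 * 97 / 37970000
sigma = 91.2 MPa

91.2


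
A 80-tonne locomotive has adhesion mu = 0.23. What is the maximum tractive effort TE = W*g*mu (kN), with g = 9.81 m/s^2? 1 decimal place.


TE_max = W * g * mu
TE_max = 80 * 9.81 * 0.23
TE_max = 784.8 * 0.23
TE_max = 180.5 kN

180.5


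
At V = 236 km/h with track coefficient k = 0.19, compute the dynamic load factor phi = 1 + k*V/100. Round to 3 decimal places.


phi = 1 + k * V / 100
phi = 1 + 0.19 * 236 / 100
phi = 1 + 0.4484
phi = 1.448

1.448


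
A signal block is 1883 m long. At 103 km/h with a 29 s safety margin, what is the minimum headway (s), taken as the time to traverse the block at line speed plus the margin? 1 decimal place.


V = 103 / 3.6 = 28.6111 m/s
Block traversal time = 1883 / 28.6111 = 65.8136 s
Headway = 65.8136 + 29
Headway = 94.8 s

94.8


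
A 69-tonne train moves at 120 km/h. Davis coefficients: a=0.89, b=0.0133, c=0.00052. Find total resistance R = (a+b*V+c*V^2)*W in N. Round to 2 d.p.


b*V = 0.0133 * 120 = 1.596
c*V^2 = 0.00052 * 14400 = 7.488
R_per_t = 0.89 + 1.596 + 7.488 = 9.974 N/t
R_total = 9.974 * 69 = 688.21 N

688.21


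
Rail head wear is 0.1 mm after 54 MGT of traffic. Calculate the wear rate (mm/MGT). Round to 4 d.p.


Wear rate = total wear / cumulative tonnage
Rate = 0.1 / 54
Rate = 0.0019 mm/MGT

0.0019


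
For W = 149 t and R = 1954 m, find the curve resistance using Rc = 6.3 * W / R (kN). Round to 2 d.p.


Rc = 6.3 * W / R
Rc = 6.3 * 149 / 1954
Rc = 938.7 / 1954
Rc = 0.48 kN

0.48


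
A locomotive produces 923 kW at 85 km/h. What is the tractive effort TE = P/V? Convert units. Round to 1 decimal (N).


Convert: P = 923 kW = 923000 W
V = 85 / 3.6 = 23.6111 m/s
TE = 923000 / 23.6111
TE = 39091.8 N

39091.8


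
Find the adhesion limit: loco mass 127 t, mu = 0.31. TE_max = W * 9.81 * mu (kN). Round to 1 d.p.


TE_max = W * g * mu
TE_max = 127 * 9.81 * 0.31
TE_max = 1245.87 * 0.31
TE_max = 386.2 kN

386.2


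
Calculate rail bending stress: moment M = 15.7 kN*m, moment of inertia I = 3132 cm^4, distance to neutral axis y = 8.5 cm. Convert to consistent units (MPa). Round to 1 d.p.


Convert units:
M = 15.7 kN*m = 15700000 N*mm
y = 8.5 cm = 85 mm
I = 3132 cm^4 = 31320000 mm^4
sigma = 15700000 * 85 / 31320000
sigma = 42.6 MPa

42.6


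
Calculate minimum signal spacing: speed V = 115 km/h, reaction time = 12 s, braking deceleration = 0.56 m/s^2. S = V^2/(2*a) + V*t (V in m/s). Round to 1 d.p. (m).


V = 115 / 3.6 = 31.9444 m/s
Braking distance = 31.9444^2 / (2*0.56) = 911.1139 m
Sighting distance = 31.9444 * 12 = 383.3333 m
S = 911.1139 + 383.3333 = 1294.4 m

1294.4


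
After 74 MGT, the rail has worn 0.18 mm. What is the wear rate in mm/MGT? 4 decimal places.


Wear rate = total wear / cumulative tonnage
Rate = 0.18 / 74
Rate = 0.0024 mm/MGT

0.0024


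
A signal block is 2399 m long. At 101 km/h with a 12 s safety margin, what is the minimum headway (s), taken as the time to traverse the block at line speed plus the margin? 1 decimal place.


V = 101 / 3.6 = 28.0556 m/s
Block traversal time = 2399 / 28.0556 = 85.5089 s
Headway = 85.5089 + 12
Headway = 97.5 s

97.5


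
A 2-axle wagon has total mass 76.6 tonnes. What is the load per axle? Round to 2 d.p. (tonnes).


Load per axle = total weight / number of axles
Load = 76.6 / 2
Load = 38.30 tonnes

38.30


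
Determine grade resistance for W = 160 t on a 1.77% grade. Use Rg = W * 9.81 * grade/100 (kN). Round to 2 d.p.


Rg = W * 9.81 * grade / 100
Rg = 160 * 9.81 * 1.77 / 100
Rg = 1569.6 * 0.0177
Rg = 27.78 kN

27.78


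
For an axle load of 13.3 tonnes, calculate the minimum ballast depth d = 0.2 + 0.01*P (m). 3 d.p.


d = 0.2 + 0.01 * 13.3
d = 0.2 + 0.133
d = 0.333 m

0.333


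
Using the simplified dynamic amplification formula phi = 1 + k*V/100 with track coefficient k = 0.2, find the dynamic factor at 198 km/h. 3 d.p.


phi = 1 + k * V / 100
phi = 1 + 0.2 * 198 / 100
phi = 1 + 0.396
phi = 1.396

1.396


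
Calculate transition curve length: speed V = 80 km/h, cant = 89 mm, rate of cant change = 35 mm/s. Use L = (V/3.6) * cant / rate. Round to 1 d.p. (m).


Convert speed: V = 80 / 3.6 = 22.2222 m/s
L = 22.2222 * 89 / 35
L = 1977.7778 / 35
L = 56.5 m

56.5


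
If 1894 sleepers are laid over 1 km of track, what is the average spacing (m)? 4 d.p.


Spacing = 1000 m / number of sleepers
Spacing = 1000 / 1894
Spacing = 0.5280 m

0.5280


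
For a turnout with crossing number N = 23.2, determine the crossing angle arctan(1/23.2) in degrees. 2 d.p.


1/N = 1/23.2 = 0.043103
angle = arctan(0.043103) = 0.043077 rad
angle = 0.043077 * 180/pi = 2.47 degrees

2.47


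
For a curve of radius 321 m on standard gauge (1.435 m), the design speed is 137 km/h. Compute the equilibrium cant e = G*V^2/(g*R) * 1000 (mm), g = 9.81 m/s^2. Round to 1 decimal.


Convert speed: V = 137 / 3.6 = 38.0556 m/s
Apply formula: e = 1.435 * 38.0556^2 / (9.81 * 321)
e = 1.435 * 1448.2253 / 3149.01
e = 0.659954 m = 660.0 mm

660.0


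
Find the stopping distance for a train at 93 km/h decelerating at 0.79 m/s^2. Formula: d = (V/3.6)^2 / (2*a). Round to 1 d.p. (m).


Convert speed: V = 93 / 3.6 = 25.8333 m/s
V^2 = 667.3611
d = 667.3611 / (2 * 0.79)
d = 667.3611 / 1.58
d = 422.4 m

422.4


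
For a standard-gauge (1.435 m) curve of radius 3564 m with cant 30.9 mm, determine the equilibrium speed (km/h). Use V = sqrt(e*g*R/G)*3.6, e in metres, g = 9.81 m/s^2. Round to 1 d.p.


Convert cant: e = 30.9 mm = 0.0309 m
V_ms = sqrt(0.0309 * 9.81 * 3564 / 1.435)
V_ms = sqrt(752.858367) = 27.4383 m/s
V = 27.4383 * 3.6 = 98.8 km/h

98.8


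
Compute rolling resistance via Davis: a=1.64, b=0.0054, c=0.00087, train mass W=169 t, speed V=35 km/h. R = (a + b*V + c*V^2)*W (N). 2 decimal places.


b*V = 0.0054 * 35 = 0.189
c*V^2 = 0.00087 * 1225 = 1.06575
R_per_t = 1.64 + 0.189 + 1.06575 = 2.89475 N/t
R_total = 2.89475 * 169 = 489.21 N

489.21


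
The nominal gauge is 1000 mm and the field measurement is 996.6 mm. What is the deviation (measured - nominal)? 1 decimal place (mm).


Deviation = measured - nominal
Deviation = 996.6 - 1000
Deviation = -3.4 mm

-3.4


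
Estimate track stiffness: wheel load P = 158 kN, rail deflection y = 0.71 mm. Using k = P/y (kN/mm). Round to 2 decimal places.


Track stiffness k = P / y
k = 158 / 0.71
k = 222.54 kN/mm

222.54


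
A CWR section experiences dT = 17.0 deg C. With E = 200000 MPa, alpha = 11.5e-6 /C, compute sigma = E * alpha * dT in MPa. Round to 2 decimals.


sigma = E * alpha * dT
sigma = 200000 * 11.5e-6 * 17.0
sigma = 2.3 * 17.0
sigma = 39.10 MPa

39.10


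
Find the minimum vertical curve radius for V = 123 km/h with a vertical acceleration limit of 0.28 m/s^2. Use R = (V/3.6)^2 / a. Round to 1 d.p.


Convert speed: V = 123 / 3.6 = 34.1667 m/s
V^2 = 1167.3611 m^2/s^2
R_v = 1167.3611 / 0.28
R_v = 4169.1 m

4169.1


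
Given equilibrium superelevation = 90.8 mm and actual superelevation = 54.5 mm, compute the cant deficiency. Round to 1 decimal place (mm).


Cant deficiency = equilibrium cant - actual cant
CD = 90.8 - 54.5
CD = 36.3 mm

36.3


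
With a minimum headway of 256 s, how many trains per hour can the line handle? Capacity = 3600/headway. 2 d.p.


Capacity = 3600 / headway
Capacity = 3600 / 256
Capacity = 14.06 trains/hour

14.06


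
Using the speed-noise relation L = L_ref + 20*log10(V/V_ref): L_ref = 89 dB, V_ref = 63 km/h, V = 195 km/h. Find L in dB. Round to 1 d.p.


V/V_ref = 195 / 63 = 3.095238
log10(3.095238) = 0.490694
20 * 0.490694 = 9.8139
L = 89 + 9.8139 = 98.8 dB

98.8


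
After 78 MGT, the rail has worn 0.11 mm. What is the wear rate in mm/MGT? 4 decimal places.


Wear rate = total wear / cumulative tonnage
Rate = 0.11 / 78
Rate = 0.0014 mm/MGT

0.0014


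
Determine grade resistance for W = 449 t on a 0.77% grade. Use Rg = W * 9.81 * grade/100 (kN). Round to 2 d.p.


Rg = W * 9.81 * grade / 100
Rg = 449 * 9.81 * 0.77 / 100
Rg = 4404.69 * 0.0077
Rg = 33.92 kN

33.92


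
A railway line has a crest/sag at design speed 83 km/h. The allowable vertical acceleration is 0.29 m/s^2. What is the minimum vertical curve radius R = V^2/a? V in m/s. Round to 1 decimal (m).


Convert speed: V = 83 / 3.6 = 23.0556 m/s
V^2 = 531.5586 m^2/s^2
R_v = 531.5586 / 0.29
R_v = 1833.0 m

1833.0


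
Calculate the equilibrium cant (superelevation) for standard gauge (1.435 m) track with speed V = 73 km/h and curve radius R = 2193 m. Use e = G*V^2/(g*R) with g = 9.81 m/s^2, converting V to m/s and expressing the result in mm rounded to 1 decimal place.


Convert speed: V = 73 / 3.6 = 20.2778 m/s
Apply formula: e = 1.435 * 20.2778^2 / (9.81 * 2193)
e = 1.435 * 411.1883 / 21513.33
e = 0.027427 m = 27.4 mm

27.4


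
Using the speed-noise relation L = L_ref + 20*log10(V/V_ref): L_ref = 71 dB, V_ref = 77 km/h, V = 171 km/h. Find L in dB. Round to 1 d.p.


V/V_ref = 171 / 77 = 2.220779
log10(2.220779) = 0.346505
20 * 0.346505 = 6.9301
L = 71 + 6.9301 = 77.9 dB

77.9


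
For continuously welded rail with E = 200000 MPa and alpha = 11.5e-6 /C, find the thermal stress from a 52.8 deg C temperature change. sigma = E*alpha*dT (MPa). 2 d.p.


sigma = E * alpha * dT
sigma = 200000 * 11.5e-6 * 52.8
sigma = 2.3 * 52.8
sigma = 121.44 MPa

121.44


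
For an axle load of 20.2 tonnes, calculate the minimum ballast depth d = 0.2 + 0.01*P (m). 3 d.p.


d = 0.2 + 0.01 * 20.2
d = 0.2 + 0.202
d = 0.402 m

0.402


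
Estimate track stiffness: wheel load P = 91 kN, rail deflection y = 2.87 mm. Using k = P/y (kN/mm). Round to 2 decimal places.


Track stiffness k = P / y
k = 91 / 2.87
k = 31.71 kN/mm

31.71


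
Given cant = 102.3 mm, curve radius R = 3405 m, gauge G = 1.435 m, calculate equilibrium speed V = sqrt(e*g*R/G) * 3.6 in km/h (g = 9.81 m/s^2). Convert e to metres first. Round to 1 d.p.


Convert cant: e = 102.3 mm = 0.1023 m
V_ms = sqrt(0.1023 * 9.81 * 3405 / 1.435)
V_ms = sqrt(2381.276666) = 48.7983 m/s
V = 48.7983 * 3.6 = 175.7 km/h

175.7


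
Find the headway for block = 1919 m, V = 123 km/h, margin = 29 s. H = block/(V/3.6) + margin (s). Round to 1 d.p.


V = 123 / 3.6 = 34.1667 m/s
Block traversal time = 1919 / 34.1667 = 56.1659 s
Headway = 56.1659 + 29
Headway = 85.2 s

85.2


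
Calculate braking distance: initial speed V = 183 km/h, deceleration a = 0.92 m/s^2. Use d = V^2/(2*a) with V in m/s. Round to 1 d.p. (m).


Convert speed: V = 183 / 3.6 = 50.8333 m/s
V^2 = 2584.0278
d = 2584.0278 / (2 * 0.92)
d = 2584.0278 / 1.84
d = 1404.4 m

1404.4


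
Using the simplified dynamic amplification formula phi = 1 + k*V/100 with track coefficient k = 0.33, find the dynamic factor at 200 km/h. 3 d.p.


phi = 1 + k * V / 100
phi = 1 + 0.33 * 200 / 100
phi = 1 + 0.66
phi = 1.660

1.660
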